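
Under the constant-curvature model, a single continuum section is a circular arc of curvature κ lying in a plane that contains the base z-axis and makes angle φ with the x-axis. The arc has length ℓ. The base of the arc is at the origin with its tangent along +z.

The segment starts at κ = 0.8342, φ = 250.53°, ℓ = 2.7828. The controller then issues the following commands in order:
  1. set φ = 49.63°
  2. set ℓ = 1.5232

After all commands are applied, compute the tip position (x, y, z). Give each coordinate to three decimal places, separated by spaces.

0.547 0.643 1.145

initial: κ=0.8342, φ=250.53°, ℓ=2.7828
cmd 1: set φ=49.63° → (κ,φ,ℓ)=(0.8342,49.63°,2.7828) → tip=(1.3061,1.5363,0.8766)
cmd 2: set ℓ=1.5232 → (κ,φ,ℓ)=(0.8342,49.63°,1.5232) → tip=(0.5469,0.6433,1.1452)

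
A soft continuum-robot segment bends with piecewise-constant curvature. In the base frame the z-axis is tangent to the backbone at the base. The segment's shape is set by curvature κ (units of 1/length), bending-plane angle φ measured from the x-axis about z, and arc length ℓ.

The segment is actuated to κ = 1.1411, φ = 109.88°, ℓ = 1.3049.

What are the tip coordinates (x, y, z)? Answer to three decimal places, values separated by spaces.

θ = κ·ℓ = 1.1411 × 1.3049 = 1.48902 rad
ρ = (1 − cos θ)/κ = (1 − 0.08168)/1.1411 = 0.80476
z = sin θ / κ = 0.99666/1.1411 = 0.87342
x = ρ cos φ = 0.80476 × cos(109.88°) = -0.27366
y = ρ sin φ = 0.80476 × sin(109.88°) = 0.75681

-0.274 0.757 0.873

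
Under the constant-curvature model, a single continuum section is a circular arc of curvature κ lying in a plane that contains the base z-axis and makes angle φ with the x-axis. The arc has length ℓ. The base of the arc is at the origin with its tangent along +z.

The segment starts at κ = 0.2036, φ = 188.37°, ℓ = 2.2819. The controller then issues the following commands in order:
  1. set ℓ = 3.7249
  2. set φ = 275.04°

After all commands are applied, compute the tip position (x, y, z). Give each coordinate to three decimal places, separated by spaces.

initial: κ=0.2036, φ=188.37°, ℓ=2.2819
cmd 1: set ℓ=3.7249 → (κ,φ,ℓ)=(0.2036,188.37°,3.7249) → tip=(-1.3317,-0.1959,3.3780)
cmd 2: set φ=275.04° → (κ,φ,ℓ)=(0.2036,275.04°,3.7249) → tip=(0.1183,-1.3408,3.3780)

0.118 -1.341 3.378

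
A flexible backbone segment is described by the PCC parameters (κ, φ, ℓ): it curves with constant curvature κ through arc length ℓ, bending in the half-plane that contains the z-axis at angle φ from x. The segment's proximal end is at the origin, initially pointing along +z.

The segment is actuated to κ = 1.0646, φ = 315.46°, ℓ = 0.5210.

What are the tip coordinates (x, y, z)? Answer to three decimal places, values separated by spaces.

θ = κ·ℓ = 1.0646 × 0.5210 = 0.55466 rad
ρ = (1 − cos θ)/κ = (1 − 0.85008)/1.0646 = 0.14082
z = sin θ / κ = 0.52665/1.0646 = 0.49469
x = ρ cos φ = 0.14082 × cos(315.46°) = 0.10037
y = ρ sin φ = 0.14082 × sin(315.46°) = -0.09877

0.100 -0.099 0.495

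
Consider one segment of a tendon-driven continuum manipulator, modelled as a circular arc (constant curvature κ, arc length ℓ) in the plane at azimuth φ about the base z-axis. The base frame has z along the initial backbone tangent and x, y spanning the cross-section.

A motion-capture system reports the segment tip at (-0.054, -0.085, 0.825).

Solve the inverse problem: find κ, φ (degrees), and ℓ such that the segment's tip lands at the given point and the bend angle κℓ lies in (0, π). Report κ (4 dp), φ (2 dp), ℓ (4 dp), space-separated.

0.2916 237.57 0.8332

ρ = √(x²+y²) = √(-0.054² + -0.085²) = 0.10070
φ = atan2(y, x) mod 360° = atan2(-0.085, -0.054) = 237.5724°
|p|² = ρ² + z² = 0.10070² + 0.825² = 0.69077
κ = 2ρ / |p|² = 2×0.10070 / 0.69077 = 0.29157
θ = 2·atan2(ρ, z) = 2·atan2(0.10070, 0.825) = 0.24293 rad
ℓ = θ/κ = 0.24293/0.29157 = 0.83317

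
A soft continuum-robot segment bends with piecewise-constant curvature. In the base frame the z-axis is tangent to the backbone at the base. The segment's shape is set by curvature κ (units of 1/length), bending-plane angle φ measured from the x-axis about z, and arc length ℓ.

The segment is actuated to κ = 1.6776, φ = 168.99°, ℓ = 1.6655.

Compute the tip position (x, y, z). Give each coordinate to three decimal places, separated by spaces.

θ = κ·ℓ = 1.6776 × 1.6655 = 2.79404 rad
ρ = (1 − cos θ)/κ = (1 − -0.94021)/1.6776 = 1.15654
z = sin θ / κ = 0.34060/1.6776 = 0.20303
x = ρ cos φ = 1.15654 × cos(168.99°) = -1.13525
y = ρ sin φ = 1.15654 × sin(168.99°) = 0.22088

-1.135 0.221 0.203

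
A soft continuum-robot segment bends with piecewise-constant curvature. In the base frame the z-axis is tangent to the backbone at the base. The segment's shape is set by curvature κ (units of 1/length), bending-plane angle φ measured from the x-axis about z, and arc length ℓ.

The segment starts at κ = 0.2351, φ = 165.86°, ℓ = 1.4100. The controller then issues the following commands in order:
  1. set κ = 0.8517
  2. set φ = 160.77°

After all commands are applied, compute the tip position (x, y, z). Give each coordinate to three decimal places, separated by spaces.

-0.708 0.247 1.095

initial: κ=0.2351, φ=165.86°, ℓ=1.4100
cmd 1: set κ=0.8517 → (κ,φ,ℓ)=(0.8517,165.86°,1.4100) → tip=(-0.7269,0.1831,1.0947)
cmd 2: set φ=160.77° → (κ,φ,ℓ)=(0.8517,160.77°,1.4100) → tip=(-0.7078,0.2469,1.0947)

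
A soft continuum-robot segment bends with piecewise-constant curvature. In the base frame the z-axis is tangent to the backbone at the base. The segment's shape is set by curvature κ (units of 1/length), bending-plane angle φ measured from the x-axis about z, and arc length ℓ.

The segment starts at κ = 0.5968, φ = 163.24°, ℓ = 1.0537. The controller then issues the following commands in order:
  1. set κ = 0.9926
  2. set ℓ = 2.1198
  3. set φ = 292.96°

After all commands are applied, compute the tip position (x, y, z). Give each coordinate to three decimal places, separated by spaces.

0.593 -1.399 0.868

initial: κ=0.5968, φ=163.24°, ℓ=1.0537
cmd 1: set κ=0.9926 → (κ,φ,ℓ)=(0.9926,163.24°,1.0537) → tip=(-0.4812,0.1449,0.8718)
cmd 2: set ℓ=2.1198 → (κ,φ,ℓ)=(0.9926,163.24°,2.1198) → tip=(-1.4551,0.4382,0.8675)
cmd 3: set φ=292.96° → (κ,φ,ℓ)=(0.9926,292.96°,2.1198) → tip=(0.5928,-1.3992,0.8675)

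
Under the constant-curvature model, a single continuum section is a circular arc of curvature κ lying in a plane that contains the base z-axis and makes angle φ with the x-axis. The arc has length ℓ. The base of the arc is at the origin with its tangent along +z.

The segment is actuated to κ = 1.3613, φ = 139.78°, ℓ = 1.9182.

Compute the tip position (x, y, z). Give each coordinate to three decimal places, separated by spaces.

θ = κ·ℓ = 1.3613 × 1.9182 = 2.61125 rad
ρ = (1 − cos θ)/κ = (1 − -0.86263)/1.3613 = 1.36827
z = sin θ / κ = 0.50583/1.3613 = 0.37158
x = ρ cos φ = 1.36827 × cos(139.78°) = -1.04477
y = ρ sin φ = 1.36827 × sin(139.78°) = 0.88353

-1.045 0.884 0.372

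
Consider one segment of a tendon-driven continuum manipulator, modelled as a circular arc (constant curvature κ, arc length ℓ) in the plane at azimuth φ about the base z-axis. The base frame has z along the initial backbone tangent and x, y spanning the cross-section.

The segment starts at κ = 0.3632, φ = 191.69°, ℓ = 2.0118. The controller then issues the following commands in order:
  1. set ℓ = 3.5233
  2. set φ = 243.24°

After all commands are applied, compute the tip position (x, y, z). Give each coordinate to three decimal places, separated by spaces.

-0.884 -1.753 2.637

initial: κ=0.3632, φ=191.69°, ℓ=2.0118
cmd 1: set ℓ=3.5233 → (κ,φ,ℓ)=(0.3632,191.69°,3.5233) → tip=(-1.9223,-0.3977,2.6374)
cmd 2: set φ=243.24° → (κ,φ,ℓ)=(0.3632,243.24°,3.5233) → tip=(-0.8838,-1.7528,2.6374)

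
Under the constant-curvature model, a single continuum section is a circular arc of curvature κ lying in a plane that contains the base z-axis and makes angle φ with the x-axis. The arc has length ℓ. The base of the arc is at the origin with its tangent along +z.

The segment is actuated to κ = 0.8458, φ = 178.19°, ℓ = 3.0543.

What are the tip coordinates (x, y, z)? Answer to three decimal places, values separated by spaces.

θ = κ·ℓ = 0.8458 × 3.0543 = 2.58333 rad
ρ = (1 − cos θ)/κ = (1 − -0.84818)/0.8458 = 2.18512
z = sin θ / κ = 0.52972/0.8458 = 0.62629
x = ρ cos φ = 2.18512 × cos(178.19°) = -2.18403
y = ρ sin φ = 2.18512 × sin(178.19°) = 0.06902

-2.184 0.069 0.626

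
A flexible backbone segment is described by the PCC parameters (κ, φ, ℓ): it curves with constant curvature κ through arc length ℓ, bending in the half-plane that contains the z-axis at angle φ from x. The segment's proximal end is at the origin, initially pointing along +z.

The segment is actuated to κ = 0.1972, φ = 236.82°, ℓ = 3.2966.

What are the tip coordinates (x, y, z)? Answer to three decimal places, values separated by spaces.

-0.566 -0.866 3.069

θ = κ·ℓ = 0.1972 × 3.2966 = 0.65009 rad
ρ = (1 − cos θ)/κ = (1 − 0.79603)/0.1972 = 1.03433
z = sin θ / κ = 0.60526/0.1972 = 3.06926
x = ρ cos φ = 1.03433 × cos(236.82°) = -0.56606
y = ρ sin φ = 1.03433 × sin(236.82°) = -0.86569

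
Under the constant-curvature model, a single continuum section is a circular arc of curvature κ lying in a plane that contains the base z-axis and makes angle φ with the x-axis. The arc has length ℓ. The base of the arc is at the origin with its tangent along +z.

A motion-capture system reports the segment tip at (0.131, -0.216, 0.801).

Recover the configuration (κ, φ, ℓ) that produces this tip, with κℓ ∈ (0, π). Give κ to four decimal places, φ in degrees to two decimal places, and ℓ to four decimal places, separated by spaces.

0.7162 301.24 0.8531

ρ = √(x²+y²) = √(0.131² + -0.216²) = 0.25262
φ = atan2(y, x) mod 360° = atan2(-0.216, 0.131) = 301.2360°
|p|² = ρ² + z² = 0.25262² + 0.801² = 0.70542
κ = 2ρ / |p|² = 2×0.25262 / 0.70542 = 0.71623
θ = 2·atan2(ρ, z) = 2·atan2(0.25262, 0.801) = 0.61101 rad
ℓ = θ/κ = 0.61101/0.71623 = 0.85310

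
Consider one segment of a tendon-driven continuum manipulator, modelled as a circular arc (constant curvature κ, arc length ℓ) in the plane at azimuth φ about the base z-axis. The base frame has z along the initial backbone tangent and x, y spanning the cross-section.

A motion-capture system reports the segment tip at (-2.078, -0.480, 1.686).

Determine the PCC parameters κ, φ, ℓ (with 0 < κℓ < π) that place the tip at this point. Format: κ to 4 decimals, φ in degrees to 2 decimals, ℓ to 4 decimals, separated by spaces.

0.5771 193.01 3.1254

ρ = √(x²+y²) = √(-2.078² + -0.480²) = 2.13272
φ = atan2(y, x) mod 360° = atan2(-0.480, -2.078) = 193.0067°
|p|² = ρ² + z² = 2.13272² + 1.686² = 7.39108
κ = 2ρ / |p|² = 2×2.13272 / 7.39108 = 0.57711
θ = 2·atan2(ρ, z) = 2·atan2(2.13272, 1.686) = 1.80370 rad
ℓ = θ/κ = 1.80370/0.57711 = 3.12542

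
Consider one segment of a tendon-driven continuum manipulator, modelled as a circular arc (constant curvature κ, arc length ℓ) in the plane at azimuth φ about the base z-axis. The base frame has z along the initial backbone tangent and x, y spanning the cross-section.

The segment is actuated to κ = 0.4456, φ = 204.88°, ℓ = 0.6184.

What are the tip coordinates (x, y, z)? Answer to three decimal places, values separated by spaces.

-0.077 -0.036 0.611

θ = κ·ℓ = 0.4456 × 0.6184 = 0.27556 rad
ρ = (1 − cos θ)/κ = (1 − 0.96227)/0.4456 = 0.08467
z = sin θ / κ = 0.27208/0.4456 = 0.61060
x = ρ cos φ = 0.08467 × cos(204.88°) = -0.07681
y = ρ sin φ = 0.08467 × sin(204.88°) = -0.03562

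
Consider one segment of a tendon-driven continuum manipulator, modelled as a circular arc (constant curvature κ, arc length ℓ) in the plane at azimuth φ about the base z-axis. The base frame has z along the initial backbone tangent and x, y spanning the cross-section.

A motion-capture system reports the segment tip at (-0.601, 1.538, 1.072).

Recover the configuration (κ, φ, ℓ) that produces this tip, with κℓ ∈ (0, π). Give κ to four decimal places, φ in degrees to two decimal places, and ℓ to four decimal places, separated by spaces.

0.8521 111.34 2.3354

ρ = √(x²+y²) = √(-0.601² + 1.538²) = 1.65126
φ = atan2(y, x) mod 360° = atan2(1.538, -0.601) = 111.3439°
|p|² = ρ² + z² = 1.65126² + 1.072² = 3.87583
κ = 2ρ / |p|² = 2×1.65126 / 3.87583 = 0.85208
θ = 2·atan2(ρ, z) = 2·atan2(1.65126, 1.072) = 1.98996 rad
ℓ = θ/κ = 1.98996/0.85208 = 2.33542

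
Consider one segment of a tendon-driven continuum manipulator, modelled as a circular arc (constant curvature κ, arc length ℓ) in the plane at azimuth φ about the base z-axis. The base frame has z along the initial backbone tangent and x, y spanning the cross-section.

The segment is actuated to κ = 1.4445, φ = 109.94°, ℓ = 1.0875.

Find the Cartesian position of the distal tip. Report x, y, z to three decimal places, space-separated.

-0.236 0.651 0.692

θ = κ·ℓ = 1.4445 × 1.0875 = 1.57089 rad
ρ = (1 − cos θ)/κ = (1 − -0.00010)/1.4445 = 0.69235
z = sin θ / κ = 1.00000/1.4445 = 0.69228
x = ρ cos φ = 0.69235 × cos(109.94°) = -0.23612
y = ρ sin φ = 0.69235 × sin(109.94°) = 0.65084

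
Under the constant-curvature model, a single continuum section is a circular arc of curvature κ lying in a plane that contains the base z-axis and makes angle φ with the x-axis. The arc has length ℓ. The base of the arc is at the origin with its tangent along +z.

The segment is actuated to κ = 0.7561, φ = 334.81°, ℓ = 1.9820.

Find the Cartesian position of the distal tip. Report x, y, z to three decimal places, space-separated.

θ = κ·ℓ = 0.7561 × 1.9820 = 1.49859 rad
ρ = (1 − cos θ)/κ = (1 − 0.07214)/0.7561 = 1.22716
z = sin θ / κ = 0.99739/0.7561 = 1.31913
x = ρ cos φ = 1.22716 × cos(334.81°) = 1.11046
y = ρ sin φ = 1.22716 × sin(334.81°) = -0.52231

1.110 -0.522 1.319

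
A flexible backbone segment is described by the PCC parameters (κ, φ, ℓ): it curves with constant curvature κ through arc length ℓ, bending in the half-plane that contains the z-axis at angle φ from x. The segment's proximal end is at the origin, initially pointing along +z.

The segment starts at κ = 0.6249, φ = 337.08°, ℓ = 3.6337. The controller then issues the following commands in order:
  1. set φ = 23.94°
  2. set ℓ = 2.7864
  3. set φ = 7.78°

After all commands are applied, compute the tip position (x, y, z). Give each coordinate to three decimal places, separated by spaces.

initial: κ=0.6249, φ=337.08°, ℓ=3.6337
cmd 1: set φ=23.94° → (κ,φ,ℓ)=(0.6249,23.94°,3.6337) → tip=(2.4047,1.0676,1.2240)
cmd 2: set ℓ=2.7864 → (κ,φ,ℓ)=(0.6249,23.94°,2.7864) → tip=(1.7106,0.7595,1.5771)
cmd 3: set φ=7.78° → (κ,φ,ℓ)=(0.6249,7.78°,2.7864) → tip=(1.8544,0.2534,1.5771)

1.854 0.253 1.577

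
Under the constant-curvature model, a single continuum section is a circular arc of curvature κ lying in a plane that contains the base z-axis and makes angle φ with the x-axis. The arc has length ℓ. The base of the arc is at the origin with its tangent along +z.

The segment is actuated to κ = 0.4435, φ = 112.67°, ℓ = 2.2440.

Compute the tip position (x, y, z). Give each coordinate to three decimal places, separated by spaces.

θ = κ·ℓ = 0.4435 × 2.2440 = 0.99521 rad
ρ = (1 − cos θ)/κ = (1 − 0.54432)/0.4435 = 1.02746
z = sin θ / κ = 0.83888/0.4435 = 1.89149
x = ρ cos φ = 1.02746 × cos(112.67°) = -0.39601
y = ρ sin φ = 1.02746 × sin(112.67°) = 0.94807

-0.396 0.948 1.891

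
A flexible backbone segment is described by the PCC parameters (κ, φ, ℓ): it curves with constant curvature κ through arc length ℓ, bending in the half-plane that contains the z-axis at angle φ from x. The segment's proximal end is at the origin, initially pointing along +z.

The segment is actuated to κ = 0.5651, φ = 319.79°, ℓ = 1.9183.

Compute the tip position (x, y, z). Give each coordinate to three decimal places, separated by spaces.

0.719 -0.608 1.564

θ = κ·ℓ = 0.5651 × 1.9183 = 1.08403 rad
ρ = (1 − cos θ)/κ = (1 − 0.46777)/0.5651 = 0.94183
z = sin θ / κ = 0.88385/0.5651 = 1.56406
x = ρ cos φ = 0.94183 × cos(319.79°) = 0.71926
y = ρ sin φ = 0.94183 × sin(319.79°) = -0.60804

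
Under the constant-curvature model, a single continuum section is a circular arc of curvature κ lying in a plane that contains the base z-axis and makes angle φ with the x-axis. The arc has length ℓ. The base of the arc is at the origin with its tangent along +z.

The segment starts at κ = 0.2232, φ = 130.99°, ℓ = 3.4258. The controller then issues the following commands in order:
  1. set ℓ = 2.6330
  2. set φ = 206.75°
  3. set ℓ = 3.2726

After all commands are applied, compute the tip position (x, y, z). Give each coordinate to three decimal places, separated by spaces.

-1.021 -0.514 2.989

initial: κ=0.2232, φ=130.99°, ℓ=3.4258
cmd 1: set ℓ=2.6330 → (κ,φ,ℓ)=(0.2232,130.99°,2.6330) → tip=(-0.4930,0.5674,2.4840)
cmd 2: set φ=206.75° → (κ,φ,ℓ)=(0.2232,206.75°,2.6330) → tip=(-0.6712,-0.3383,2.4840)
cmd 3: set ℓ=3.2726 → (κ,φ,ℓ)=(0.2232,206.75°,3.2726) → tip=(-1.0207,-0.5145,2.9893)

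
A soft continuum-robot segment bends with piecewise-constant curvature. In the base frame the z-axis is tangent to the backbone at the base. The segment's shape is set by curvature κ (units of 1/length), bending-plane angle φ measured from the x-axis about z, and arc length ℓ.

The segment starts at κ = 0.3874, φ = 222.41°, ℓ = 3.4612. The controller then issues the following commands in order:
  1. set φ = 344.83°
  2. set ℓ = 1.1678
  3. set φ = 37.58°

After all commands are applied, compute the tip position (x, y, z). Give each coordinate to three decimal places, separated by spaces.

0.206 0.158 1.128

initial: κ=0.3874, φ=222.41°, ℓ=3.4612
cmd 1: set φ=344.83° → (κ,φ,ℓ)=(0.3874,344.83°,3.4612) → tip=(1.9236,-0.5215,2.5134)
cmd 2: set ℓ=1.1678 → (κ,φ,ℓ)=(0.3874,344.83°,1.1678) → tip=(0.2506,-0.0680,1.1284)
cmd 3: set φ=37.58° → (κ,φ,ℓ)=(0.3874,37.58°,1.1678) → tip=(0.2058,0.1584,1.1284)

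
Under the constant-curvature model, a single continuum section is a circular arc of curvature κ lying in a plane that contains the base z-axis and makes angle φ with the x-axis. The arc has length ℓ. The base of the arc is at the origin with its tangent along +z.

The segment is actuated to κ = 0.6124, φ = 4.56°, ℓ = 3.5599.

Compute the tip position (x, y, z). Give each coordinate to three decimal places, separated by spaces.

2.559 0.204 1.339

θ = κ·ℓ = 0.6124 × 3.5599 = 2.18008 rad
ρ = (1 − cos θ)/κ = (1 − -0.57228)/0.6124 = 2.56741
z = sin θ / κ = 0.82006/0.6124 = 1.33909
x = ρ cos φ = 2.56741 × cos(4.56°) = 2.55928
y = ρ sin φ = 2.56741 × sin(4.56°) = 0.20412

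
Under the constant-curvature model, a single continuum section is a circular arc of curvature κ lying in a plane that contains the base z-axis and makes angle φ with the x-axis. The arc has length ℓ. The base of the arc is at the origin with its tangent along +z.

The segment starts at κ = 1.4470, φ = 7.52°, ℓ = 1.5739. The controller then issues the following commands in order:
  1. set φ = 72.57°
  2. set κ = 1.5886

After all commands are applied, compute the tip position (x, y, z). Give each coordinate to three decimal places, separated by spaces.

0.340 1.082 0.377

initial: κ=1.4470, φ=7.52°, ℓ=1.5739
cmd 1: set φ=72.57° → (κ,φ,ℓ)=(1.4470,72.57°,1.5739) → tip=(0.3414,1.0875,0.5256)
cmd 2: set κ=1.5886 → (κ,φ,ℓ)=(1.5886,72.57°,1.5739) → tip=(0.3397,1.0818,0.3766)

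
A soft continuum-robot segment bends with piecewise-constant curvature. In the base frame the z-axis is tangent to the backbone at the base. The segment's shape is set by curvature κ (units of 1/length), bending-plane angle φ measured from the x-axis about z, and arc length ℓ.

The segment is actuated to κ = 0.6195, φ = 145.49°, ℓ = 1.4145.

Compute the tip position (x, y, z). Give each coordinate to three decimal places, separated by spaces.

θ = κ·ℓ = 0.6195 × 1.4145 = 0.87628 rad
ρ = (1 − cos θ)/κ = (1 − 0.64001)/0.6195 = 0.58109
z = sin θ / κ = 0.76837/0.6195 = 1.24030
x = ρ cos φ = 0.58109 × cos(145.49°) = -0.47884
y = ρ sin φ = 0.58109 × sin(145.49°) = 0.32922

-0.479 0.329 1.240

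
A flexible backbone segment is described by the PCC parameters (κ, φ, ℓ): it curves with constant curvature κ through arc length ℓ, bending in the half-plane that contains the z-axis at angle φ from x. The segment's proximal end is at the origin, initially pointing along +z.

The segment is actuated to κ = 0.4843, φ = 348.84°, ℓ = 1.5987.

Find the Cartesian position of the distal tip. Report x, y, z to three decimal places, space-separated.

0.577 -0.114 1.444

θ = κ·ℓ = 0.4843 × 1.5987 = 0.77425 rad
ρ = (1 − cos θ)/κ = (1 − 0.71495)/0.4843 = 0.58859
z = sin θ / κ = 0.69918/0.4843 = 1.44369
x = ρ cos φ = 0.58859 × cos(348.84°) = 0.57746
y = ρ sin φ = 0.58859 × sin(348.84°) = -0.11392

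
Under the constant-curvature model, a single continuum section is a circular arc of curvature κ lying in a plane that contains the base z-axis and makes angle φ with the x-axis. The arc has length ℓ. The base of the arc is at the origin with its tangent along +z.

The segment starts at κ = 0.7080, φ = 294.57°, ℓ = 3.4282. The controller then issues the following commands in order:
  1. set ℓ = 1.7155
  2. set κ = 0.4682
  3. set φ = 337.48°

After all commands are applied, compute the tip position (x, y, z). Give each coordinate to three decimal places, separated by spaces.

initial: κ=0.7080, φ=294.57°, ℓ=3.4282
cmd 1: set ℓ=1.7155 → (κ,φ,ℓ)=(0.7080,294.57°,1.7155) → tip=(0.3825,-0.8366,1.3238)
cmd 2: set κ=0.4682 → (κ,φ,ℓ)=(0.4682,294.57°,1.7155) → tip=(0.2714,-0.5936,1.5369)
cmd 3: set φ=337.48° → (κ,φ,ℓ)=(0.4682,337.48°,1.7155) → tip=(0.6029,-0.2500,1.5369)

0.603 -0.250 1.537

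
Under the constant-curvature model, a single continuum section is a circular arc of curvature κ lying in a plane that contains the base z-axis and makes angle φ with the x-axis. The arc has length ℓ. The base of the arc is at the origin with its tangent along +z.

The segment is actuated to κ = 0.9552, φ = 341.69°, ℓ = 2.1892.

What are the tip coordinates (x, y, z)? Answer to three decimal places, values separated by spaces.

θ = κ·ℓ = 0.9552 × 2.1892 = 2.09112 rad
ρ = (1 − cos θ)/κ = (1 − -0.49716)/0.9552 = 1.56738
z = sin θ / κ = 0.86766/0.9552 = 0.90835
x = ρ cos φ = 1.56738 × cos(341.69°) = 1.48803
y = ρ sin φ = 1.56738 × sin(341.69°) = -0.49241

1.488 -0.492 0.908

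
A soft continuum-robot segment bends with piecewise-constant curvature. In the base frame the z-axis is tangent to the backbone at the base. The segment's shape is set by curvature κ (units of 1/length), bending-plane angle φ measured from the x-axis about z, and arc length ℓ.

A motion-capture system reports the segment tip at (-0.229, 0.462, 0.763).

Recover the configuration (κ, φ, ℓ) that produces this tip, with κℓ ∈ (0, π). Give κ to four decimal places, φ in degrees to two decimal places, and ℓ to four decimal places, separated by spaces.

ρ = √(x²+y²) = √(-0.229² + 0.462²) = 0.51564
φ = atan2(y, x) mod 360° = atan2(0.462, -0.229) = 116.3663°
|p|² = ρ² + z² = 0.51564² + 0.763² = 0.84805
κ = 2ρ / |p|² = 2×0.51564 / 0.84805 = 1.21606
θ = 2·atan2(ρ, z) = 2·atan2(0.51564, 0.763) = 1.18861 rad
ℓ = θ/κ = 1.18861/1.21606 = 0.97743

1.2161 116.37 0.9774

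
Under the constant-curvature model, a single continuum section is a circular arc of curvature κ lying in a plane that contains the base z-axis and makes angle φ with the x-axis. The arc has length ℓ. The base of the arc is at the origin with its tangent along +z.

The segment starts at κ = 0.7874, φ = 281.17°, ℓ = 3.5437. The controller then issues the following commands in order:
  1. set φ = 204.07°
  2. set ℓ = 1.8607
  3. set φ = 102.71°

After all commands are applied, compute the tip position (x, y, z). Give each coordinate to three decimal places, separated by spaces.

-0.250 1.108 1.263

initial: κ=0.7874, φ=281.17°, ℓ=3.5437
cmd 1: set φ=204.07° → (κ,φ,ℓ)=(0.7874,204.07°,3.5437) → tip=(-2.2483,-1.0043,0.4370)
cmd 2: set ℓ=1.8607 → (κ,φ,ℓ)=(0.7874,204.07°,1.8607) → tip=(-1.0373,-0.4633,1.2629)
cmd 3: set φ=102.71° → (κ,φ,ℓ)=(0.7874,102.71°,1.8607) → tip=(-0.2499,1.1082,1.2629)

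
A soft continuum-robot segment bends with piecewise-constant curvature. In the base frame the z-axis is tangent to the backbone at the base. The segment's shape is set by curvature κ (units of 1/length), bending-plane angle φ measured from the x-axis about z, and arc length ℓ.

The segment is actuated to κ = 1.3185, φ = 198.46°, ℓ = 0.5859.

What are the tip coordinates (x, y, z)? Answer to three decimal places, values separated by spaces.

θ = κ·ℓ = 1.3185 × 0.5859 = 0.77251 rad
ρ = (1 − cos θ)/κ = (1 − 0.71616)/1.3185 = 0.21527
z = sin θ / κ = 0.69793/1.3185 = 0.52934
x = ρ cos φ = 0.21527 × cos(198.46°) = -0.20420
y = ρ sin φ = 0.21527 × sin(198.46°) = -0.06816

-0.204 -0.068 0.529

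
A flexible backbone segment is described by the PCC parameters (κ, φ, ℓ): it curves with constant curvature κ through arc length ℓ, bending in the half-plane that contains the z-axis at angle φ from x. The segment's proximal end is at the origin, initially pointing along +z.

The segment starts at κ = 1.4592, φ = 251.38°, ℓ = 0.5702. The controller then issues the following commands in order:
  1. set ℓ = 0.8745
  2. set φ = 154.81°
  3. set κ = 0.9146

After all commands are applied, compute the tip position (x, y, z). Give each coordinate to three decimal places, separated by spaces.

-0.300 0.141 0.784

initial: κ=1.4592, φ=251.38°, ℓ=0.5702
cmd 1: set ℓ=0.8745 → (κ,φ,ℓ)=(1.4592,251.38°,0.8745) → tip=(-0.1553,-0.4608,0.6558)
cmd 2: set φ=154.81° → (κ,φ,ℓ)=(1.4592,154.81°,0.8745) → tip=(-0.4400,0.2070,0.6558)
cmd 3: set κ=0.9146 → (κ,φ,ℓ)=(0.9146,154.81°,0.8745) → tip=(-0.2999,0.1411,0.7842)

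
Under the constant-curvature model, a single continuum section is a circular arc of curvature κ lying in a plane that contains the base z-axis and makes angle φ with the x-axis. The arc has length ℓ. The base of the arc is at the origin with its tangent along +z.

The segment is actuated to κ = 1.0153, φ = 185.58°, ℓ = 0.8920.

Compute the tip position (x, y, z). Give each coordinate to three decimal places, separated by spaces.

θ = κ·ℓ = 1.0153 × 0.8920 = 0.90565 rad
ρ = (1 − cos θ)/κ = (1 − 0.61718)/1.0153 = 0.37705
z = sin θ / κ = 0.78683/1.0153 = 0.77497
x = ρ cos φ = 0.37705 × cos(185.58°) = -0.37527
y = ρ sin φ = 0.37705 × sin(185.58°) = -0.03666

-0.375 -0.037 0.775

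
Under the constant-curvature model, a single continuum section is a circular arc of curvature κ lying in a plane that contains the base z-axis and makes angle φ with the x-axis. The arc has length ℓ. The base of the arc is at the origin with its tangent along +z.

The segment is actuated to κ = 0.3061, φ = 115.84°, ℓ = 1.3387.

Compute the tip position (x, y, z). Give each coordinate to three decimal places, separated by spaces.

θ = κ·ℓ = 0.3061 × 1.3387 = 0.40978 rad
ρ = (1 − cos θ)/κ = (1 − 0.91721)/0.3061 = 0.27047
z = sin θ / κ = 0.39840/0.3061 = 1.30155
x = ρ cos φ = 0.27047 × cos(115.84°) = -0.11789
y = ρ sin φ = 0.27047 × sin(115.84°) = 0.24342

-0.118 0.243 1.302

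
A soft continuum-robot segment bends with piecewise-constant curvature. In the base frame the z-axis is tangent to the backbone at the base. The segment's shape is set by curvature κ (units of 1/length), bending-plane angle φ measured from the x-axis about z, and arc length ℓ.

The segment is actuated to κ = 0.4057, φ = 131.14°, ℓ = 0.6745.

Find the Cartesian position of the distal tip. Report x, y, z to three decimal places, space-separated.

-0.060 0.069 0.666

θ = κ·ℓ = 0.4057 × 0.6745 = 0.27364 rad
ρ = (1 − cos θ)/κ = (1 − 0.96279)/0.4057 = 0.09171
z = sin θ / κ = 0.27024/0.4057 = 0.66611
x = ρ cos φ = 0.09171 × cos(131.14°) = -0.06034
y = ρ sin φ = 0.09171 × sin(131.14°) = 0.06907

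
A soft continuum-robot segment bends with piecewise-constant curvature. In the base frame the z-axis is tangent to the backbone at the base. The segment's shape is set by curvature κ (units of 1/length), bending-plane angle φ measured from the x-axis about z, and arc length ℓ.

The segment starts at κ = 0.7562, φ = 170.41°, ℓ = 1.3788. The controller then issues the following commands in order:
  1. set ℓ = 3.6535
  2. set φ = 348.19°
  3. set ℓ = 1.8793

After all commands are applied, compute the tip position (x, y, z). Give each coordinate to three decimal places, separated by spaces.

initial: κ=0.7562, φ=170.41°, ℓ=1.3788
cmd 1: set ℓ=3.6535 → (κ,φ,ℓ)=(0.7562,170.41°,3.6535) → tip=(-2.5154,0.4250,0.4891)
cmd 2: set φ=348.19° → (κ,φ,ℓ)=(0.7562,348.19°,3.6535) → tip=(2.4970,-0.5221,0.4891)
cmd 3: set ℓ=1.8793 → (κ,φ,ℓ)=(0.7562,348.19°,1.8793) → tip=(1.1014,-0.2303,1.3076)

1.101 -0.230 1.308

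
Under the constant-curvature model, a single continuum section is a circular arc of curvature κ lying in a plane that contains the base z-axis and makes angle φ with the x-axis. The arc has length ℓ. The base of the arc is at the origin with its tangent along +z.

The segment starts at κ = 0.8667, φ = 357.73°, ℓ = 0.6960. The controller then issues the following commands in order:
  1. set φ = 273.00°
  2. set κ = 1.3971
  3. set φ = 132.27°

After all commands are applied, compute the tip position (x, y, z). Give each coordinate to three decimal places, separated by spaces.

-0.210 0.231 0.591

initial: κ=0.8667, φ=357.73°, ℓ=0.6960
cmd 1: set φ=273.00° → (κ,φ,ℓ)=(0.8667,273.00°,0.6960) → tip=(0.0107,-0.2034,0.6546)
cmd 2: set κ=1.3971 → (κ,φ,ℓ)=(1.3971,273.00°,0.6960) → tip=(0.0164,-0.3121,0.5914)
cmd 3: set φ=132.27° → (κ,φ,ℓ)=(1.3971,132.27°,0.6960) → tip=(-0.2102,0.2313,0.5914)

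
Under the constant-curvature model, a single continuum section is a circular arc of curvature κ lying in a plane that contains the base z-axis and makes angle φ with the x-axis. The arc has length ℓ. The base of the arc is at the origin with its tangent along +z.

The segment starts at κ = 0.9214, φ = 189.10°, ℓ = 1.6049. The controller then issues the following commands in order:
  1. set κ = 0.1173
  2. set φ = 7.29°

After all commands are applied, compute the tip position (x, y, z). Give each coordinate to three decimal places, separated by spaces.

initial: κ=0.9214, φ=189.10°, ℓ=1.6049
cmd 1: set κ=0.1173 → (κ,φ,ℓ)=(0.1173,189.10°,1.6049) → tip=(-0.1487,-0.0238,1.5954)
cmd 2: set φ=7.29° → (κ,φ,ℓ)=(0.1173,7.29°,1.6049) → tip=(0.1494,0.0191,1.5954)

0.149 0.019 1.595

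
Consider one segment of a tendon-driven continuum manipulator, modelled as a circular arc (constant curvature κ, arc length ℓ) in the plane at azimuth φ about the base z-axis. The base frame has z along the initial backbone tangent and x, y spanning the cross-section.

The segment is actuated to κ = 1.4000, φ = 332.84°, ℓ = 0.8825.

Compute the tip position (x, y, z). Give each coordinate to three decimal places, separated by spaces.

θ = κ·ℓ = 1.4000 × 0.8825 = 1.23550 rad
ρ = (1 − cos θ)/κ = (1 − 0.32905)/1.4000 = 0.47925
z = sin θ / κ = 0.94431/1.4000 = 0.67451
x = ρ cos φ = 0.47925 × cos(332.84°) = 0.42641
y = ρ sin φ = 0.47925 × sin(332.84°) = -0.21877

0.426 -0.219 0.675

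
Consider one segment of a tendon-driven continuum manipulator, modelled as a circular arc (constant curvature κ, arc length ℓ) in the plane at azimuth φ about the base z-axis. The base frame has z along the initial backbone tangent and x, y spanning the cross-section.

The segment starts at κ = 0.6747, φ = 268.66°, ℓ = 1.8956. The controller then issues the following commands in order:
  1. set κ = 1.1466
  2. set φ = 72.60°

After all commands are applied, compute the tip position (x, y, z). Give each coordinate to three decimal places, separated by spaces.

initial: κ=0.6747, φ=268.66°, ℓ=1.8956
cmd 1: set κ=1.1466 → (κ,φ,ℓ)=(1.1466,268.66°,1.8956) → tip=(-0.0320,-1.3662,0.7185)
cmd 2: set φ=72.60° → (κ,φ,ℓ)=(1.1466,72.60°,1.8956) → tip=(0.4086,1.3040,0.7185)

0.409 1.304 0.718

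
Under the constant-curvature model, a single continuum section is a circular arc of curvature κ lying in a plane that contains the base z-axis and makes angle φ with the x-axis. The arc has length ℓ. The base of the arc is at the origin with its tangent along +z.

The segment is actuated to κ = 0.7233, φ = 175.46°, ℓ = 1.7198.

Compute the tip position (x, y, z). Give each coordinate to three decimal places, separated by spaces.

θ = κ·ℓ = 0.7233 × 1.7198 = 1.24393 rad
ρ = (1 − cos θ)/κ = (1 − 0.32108)/0.7233 = 0.93865
z = sin θ / κ = 0.94705/0.7233 = 1.30935
x = ρ cos φ = 0.93865 × cos(175.46°) = -0.93570
y = ρ sin φ = 0.93865 × sin(175.46°) = 0.07430

-0.936 0.074 1.309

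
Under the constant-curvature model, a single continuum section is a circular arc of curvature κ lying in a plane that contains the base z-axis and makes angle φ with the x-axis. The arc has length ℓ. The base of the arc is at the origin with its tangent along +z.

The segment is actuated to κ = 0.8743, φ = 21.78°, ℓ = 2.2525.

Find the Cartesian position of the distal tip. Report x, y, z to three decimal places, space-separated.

1.474 0.589 1.054

θ = κ·ℓ = 0.8743 × 2.2525 = 1.96936 rad
ρ = (1 − cos θ)/κ = (1 − -0.38810)/0.8743 = 1.58767
z = sin θ / κ = 0.92162/0.8743 = 1.05412
x = ρ cos φ = 1.58767 × cos(21.78°) = 1.47433
y = ρ sin φ = 1.58767 × sin(21.78°) = 0.58909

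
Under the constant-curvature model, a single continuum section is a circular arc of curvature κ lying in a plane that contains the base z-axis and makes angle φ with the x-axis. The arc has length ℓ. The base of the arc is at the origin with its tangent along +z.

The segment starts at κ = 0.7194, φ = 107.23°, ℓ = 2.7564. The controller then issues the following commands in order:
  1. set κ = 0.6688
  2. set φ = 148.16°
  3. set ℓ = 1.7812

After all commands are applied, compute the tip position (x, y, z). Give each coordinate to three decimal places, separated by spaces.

-0.800 0.497 1.389

initial: κ=0.7194, φ=107.23°, ℓ=2.7564
cmd 1: set κ=0.6688 → (κ,φ,ℓ)=(0.6688,107.23°,2.7564) → tip=(-0.5622,1.8127,1.4400)
cmd 2: set φ=148.16° → (κ,φ,ℓ)=(0.6688,148.16°,2.7564) → tip=(-1.6123,1.0012,1.4400)
cmd 3: set ℓ=1.7812 → (κ,φ,ℓ)=(0.6688,148.16°,1.7812) → tip=(-0.7996,0.4966,1.3888)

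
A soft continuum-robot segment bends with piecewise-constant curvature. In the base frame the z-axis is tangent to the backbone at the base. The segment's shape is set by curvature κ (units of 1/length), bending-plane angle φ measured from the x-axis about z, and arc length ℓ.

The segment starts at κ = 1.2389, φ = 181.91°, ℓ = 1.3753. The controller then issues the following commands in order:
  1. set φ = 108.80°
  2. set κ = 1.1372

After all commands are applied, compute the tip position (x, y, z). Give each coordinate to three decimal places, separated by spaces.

-0.281 0.827 0.879

initial: κ=1.2389, φ=181.91°, ℓ=1.3753
cmd 1: set φ=108.80° → (κ,φ,ℓ)=(1.2389,108.80°,1.3753) → tip=(-0.2946,0.8655,0.8000)
cmd 2: set κ=1.1372 → (κ,φ,ℓ)=(1.1372,108.80°,1.3753) → tip=(-0.2815,0.8268,0.8793)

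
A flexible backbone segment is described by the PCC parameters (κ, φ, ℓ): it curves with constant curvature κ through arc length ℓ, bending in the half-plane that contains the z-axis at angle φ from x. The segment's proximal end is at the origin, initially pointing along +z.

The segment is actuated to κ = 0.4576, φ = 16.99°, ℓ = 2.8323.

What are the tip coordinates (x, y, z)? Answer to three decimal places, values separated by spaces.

1.523 0.465 2.103

θ = κ·ℓ = 0.4576 × 2.8323 = 1.29606 rad
ρ = (1 − cos θ)/κ = (1 − 0.27129)/0.4576 = 1.59245
z = sin θ / κ = 0.96250/0.4576 = 2.10336
x = ρ cos φ = 1.59245 × cos(16.99°) = 1.52295
y = ρ sin φ = 1.59245 × sin(16.99°) = 0.46532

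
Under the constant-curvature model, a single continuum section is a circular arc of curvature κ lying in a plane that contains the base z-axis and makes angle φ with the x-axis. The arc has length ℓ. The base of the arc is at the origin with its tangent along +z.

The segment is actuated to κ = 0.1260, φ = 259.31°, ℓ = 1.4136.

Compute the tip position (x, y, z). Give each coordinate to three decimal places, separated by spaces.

-0.023 -0.123 1.406

θ = κ·ℓ = 0.1260 × 1.4136 = 0.17811 rad
ρ = (1 − cos θ)/κ = (1 − 0.98418)/0.1260 = 0.12556
z = sin θ / κ = 0.17717/0.1260 = 1.40614
x = ρ cos φ = 0.12556 × cos(259.31°) = -0.02329
y = ρ sin φ = 0.12556 × sin(259.31°) = -0.12338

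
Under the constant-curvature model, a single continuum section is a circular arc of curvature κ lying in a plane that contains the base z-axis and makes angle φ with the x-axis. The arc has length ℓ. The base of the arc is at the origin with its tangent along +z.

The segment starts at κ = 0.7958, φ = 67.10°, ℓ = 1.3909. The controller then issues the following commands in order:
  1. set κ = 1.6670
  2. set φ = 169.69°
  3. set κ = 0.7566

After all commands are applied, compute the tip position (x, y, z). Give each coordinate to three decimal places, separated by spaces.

-0.656 0.119 1.148

initial: κ=0.7958, φ=67.10°, ℓ=1.3909
cmd 1: set κ=1.6670 → (κ,φ,ℓ)=(1.6670,67.10°,1.3909) → tip=(0.3922,0.9284,0.4398)
cmd 2: set φ=169.69° → (κ,φ,ℓ)=(1.6670,169.69°,1.3909) → tip=(-0.9916,0.1804,0.4398)
cmd 3: set κ=0.7566 → (κ,φ,ℓ)=(0.7566,169.69°,1.3909) → tip=(-0.6560,0.1193,1.1480)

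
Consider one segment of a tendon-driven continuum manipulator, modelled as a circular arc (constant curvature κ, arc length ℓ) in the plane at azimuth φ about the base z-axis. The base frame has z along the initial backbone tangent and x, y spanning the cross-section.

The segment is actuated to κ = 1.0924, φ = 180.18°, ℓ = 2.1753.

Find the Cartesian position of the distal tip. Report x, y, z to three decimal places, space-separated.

θ = κ·ℓ = 1.0924 × 2.1753 = 2.37630 rad
ρ = (1 − cos θ)/κ = (1 − -0.72118)/1.0924 = 1.57559
z = sin θ / κ = 0.69275/1.0924 = 0.63415
x = ρ cos φ = 1.57559 × cos(180.18°) = -1.57559
y = ρ sin φ = 1.57559 × sin(180.18°) = -0.00495

-1.576 -0.005 0.634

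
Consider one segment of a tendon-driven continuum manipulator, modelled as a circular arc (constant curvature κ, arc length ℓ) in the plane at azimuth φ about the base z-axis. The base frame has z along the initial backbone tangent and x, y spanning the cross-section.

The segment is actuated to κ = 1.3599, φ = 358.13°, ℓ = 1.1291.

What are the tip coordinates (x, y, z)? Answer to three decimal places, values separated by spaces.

0.709 -0.023 0.735

θ = κ·ℓ = 1.3599 × 1.1291 = 1.53546 rad
ρ = (1 − cos θ)/κ = (1 − 0.03533)/1.3599 = 0.70937
z = sin θ / κ = 0.99938/1.3599 = 0.73489
x = ρ cos φ = 0.70937 × cos(358.13°) = 0.70899
y = ρ sin φ = 0.70937 × sin(358.13°) = -0.02315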